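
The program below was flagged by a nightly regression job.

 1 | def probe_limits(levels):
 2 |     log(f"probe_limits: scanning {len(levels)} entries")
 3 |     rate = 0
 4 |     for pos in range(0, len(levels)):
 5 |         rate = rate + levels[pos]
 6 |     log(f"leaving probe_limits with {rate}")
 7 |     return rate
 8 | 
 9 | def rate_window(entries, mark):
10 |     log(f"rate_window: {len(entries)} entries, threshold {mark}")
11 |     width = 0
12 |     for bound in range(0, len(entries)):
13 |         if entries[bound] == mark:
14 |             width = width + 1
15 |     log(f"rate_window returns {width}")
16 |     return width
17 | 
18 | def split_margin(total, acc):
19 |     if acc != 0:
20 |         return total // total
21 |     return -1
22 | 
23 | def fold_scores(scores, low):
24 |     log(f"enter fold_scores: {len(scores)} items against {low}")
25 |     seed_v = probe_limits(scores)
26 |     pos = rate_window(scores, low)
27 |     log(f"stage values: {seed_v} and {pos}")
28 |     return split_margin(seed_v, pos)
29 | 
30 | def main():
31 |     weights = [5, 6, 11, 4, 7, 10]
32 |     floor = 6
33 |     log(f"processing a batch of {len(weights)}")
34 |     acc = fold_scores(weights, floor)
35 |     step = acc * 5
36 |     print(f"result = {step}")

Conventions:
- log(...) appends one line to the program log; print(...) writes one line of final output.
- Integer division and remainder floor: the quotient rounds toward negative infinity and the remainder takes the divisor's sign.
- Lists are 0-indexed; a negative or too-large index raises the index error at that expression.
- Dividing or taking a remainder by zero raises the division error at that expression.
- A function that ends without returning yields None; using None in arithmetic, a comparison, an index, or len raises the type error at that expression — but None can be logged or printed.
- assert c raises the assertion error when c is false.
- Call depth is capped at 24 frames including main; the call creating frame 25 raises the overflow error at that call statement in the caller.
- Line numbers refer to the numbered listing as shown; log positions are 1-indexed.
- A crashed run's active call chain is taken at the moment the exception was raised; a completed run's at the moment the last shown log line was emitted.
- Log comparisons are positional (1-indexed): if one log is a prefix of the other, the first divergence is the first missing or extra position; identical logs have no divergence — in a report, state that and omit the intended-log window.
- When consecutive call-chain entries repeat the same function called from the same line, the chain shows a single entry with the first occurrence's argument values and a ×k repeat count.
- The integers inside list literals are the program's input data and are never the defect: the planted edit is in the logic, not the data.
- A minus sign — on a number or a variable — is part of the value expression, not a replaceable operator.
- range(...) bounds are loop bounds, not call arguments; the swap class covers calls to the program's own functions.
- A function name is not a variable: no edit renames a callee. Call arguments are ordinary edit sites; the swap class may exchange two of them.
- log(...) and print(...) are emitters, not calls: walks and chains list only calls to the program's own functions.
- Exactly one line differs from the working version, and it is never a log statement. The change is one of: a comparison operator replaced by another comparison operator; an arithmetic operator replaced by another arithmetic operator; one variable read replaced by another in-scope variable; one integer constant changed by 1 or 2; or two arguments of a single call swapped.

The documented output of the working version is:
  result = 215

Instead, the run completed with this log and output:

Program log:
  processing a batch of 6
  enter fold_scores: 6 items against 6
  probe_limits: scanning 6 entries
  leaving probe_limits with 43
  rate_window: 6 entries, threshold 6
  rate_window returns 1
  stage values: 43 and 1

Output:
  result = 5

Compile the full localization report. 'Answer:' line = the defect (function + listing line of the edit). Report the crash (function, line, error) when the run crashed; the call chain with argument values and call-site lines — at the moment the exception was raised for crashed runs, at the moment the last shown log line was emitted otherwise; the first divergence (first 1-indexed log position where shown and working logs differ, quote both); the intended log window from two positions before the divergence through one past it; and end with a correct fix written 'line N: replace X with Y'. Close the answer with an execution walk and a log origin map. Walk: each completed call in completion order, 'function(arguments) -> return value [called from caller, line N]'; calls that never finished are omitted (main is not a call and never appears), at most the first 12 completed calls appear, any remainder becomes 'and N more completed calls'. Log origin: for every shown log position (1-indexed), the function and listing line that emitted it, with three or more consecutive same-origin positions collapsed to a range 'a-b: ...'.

Answer: the defect is in split_margin at line 20.
Key observation: No log line changed; the fault shows up purely in the output.
Call chain: main -> fold_scores([5, 6, 11, 4, 7, 10], 6) (called at line 34).
First divergence: none; the two logs match at every position.
Execution walk:
  probe_limits([5, 6, 11, 4, 7, 10]) -> 43  [called from fold_scores, line 25]
  rate_window([5, 6, 11, 4, 7, 10], 6) -> 1  [called from fold_scores, line 26]
  split_margin(43, 1) -> 1  [called from fold_scores, line 28]
  fold_scores([5, 6, 11, 4, 7, 10], 6) -> 1  [called from main, line 34]
Origin of each log line:
  1: from main, line 33
  2: from fold_scores, line 24
  3: from probe_limits, line 2
  4: from probe_limits, line 6
  5: from rate_window, line 10
  6: from rate_window, line 15
  7: from fold_scores, line 27
A correct fix: line 20: replace `total // total` with `total // acc`.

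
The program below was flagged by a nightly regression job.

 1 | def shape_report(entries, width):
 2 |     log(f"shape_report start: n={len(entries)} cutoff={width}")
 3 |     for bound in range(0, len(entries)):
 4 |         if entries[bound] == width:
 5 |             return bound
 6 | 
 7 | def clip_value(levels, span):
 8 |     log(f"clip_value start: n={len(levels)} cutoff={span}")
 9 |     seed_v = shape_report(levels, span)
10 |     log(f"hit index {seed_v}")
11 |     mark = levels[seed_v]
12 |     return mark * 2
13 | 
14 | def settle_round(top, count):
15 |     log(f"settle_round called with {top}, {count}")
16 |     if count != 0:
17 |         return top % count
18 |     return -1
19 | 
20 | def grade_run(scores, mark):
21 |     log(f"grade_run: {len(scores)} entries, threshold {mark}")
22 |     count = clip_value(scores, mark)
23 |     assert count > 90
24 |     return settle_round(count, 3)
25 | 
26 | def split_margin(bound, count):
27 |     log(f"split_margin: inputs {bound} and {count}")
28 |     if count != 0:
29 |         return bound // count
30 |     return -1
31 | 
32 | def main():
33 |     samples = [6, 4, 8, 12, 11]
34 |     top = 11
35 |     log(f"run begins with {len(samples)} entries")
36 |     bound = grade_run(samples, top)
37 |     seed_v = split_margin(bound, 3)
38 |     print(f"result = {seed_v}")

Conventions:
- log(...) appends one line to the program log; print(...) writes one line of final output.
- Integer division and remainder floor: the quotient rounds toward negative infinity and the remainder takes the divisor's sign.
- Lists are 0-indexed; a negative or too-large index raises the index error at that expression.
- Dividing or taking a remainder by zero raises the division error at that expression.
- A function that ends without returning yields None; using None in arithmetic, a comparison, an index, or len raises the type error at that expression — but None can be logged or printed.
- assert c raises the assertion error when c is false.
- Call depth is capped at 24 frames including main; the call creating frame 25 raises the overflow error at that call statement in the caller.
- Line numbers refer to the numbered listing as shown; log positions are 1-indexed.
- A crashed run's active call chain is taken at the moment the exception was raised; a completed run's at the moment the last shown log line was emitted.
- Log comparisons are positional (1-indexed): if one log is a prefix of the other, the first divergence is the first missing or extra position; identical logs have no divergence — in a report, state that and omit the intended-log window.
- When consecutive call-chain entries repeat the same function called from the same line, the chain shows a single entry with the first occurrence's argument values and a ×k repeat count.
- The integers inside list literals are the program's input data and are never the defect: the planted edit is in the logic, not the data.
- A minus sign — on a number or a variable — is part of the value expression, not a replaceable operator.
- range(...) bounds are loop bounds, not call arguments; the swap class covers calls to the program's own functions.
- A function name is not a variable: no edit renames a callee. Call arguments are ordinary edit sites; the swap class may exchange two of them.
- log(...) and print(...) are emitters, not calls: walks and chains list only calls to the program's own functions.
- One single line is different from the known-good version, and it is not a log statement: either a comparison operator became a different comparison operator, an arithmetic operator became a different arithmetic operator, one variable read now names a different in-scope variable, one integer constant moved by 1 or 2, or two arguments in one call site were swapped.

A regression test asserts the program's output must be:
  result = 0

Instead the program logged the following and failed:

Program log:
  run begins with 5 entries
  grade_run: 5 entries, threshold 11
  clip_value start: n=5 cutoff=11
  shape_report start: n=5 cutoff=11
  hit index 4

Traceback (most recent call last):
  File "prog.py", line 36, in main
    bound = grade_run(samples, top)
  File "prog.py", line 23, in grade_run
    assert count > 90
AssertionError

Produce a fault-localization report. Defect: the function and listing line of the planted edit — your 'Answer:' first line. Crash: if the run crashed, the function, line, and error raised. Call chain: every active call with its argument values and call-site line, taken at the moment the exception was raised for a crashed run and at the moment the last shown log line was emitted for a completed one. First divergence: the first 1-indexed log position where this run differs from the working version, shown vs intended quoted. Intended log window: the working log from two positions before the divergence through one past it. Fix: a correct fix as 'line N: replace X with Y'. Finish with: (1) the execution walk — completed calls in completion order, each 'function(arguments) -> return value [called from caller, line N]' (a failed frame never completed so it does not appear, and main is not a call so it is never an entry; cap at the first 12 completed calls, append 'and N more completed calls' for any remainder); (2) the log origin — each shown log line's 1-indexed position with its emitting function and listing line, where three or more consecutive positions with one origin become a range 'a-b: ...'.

Answer: the defect is in grade_run at line 23.
Key fact: Only 5 log lines were emitted before the run died; the intended continuation was 'settle_round called with 22, 3'.
Crash: grade_run, line 23, AssertionError.
Call chain: main -> grade_run([6, 4, 8, 12, 11], 11) (called at line 36).
First divergence: position 6 — after 5 matching lines the faulty run goes silent; intended next line 'settle_round called with 22, 3'.
Intended log window:
  4: shape_report start: n=5 cutoff=11
  5: hit index 4
  6: settle_round called with 22, 3
  7: split_margin: inputs 1 and 3
Execution walk:
  shape_report([6, 4, 8, 12, 11], 11) -> 4  [called from clip_value, line 9]
  clip_value([6, 4, 8, 12, 11], 11) -> 22  [called from grade_run, line 22]
Log line origins:
  1 — main, line 35
  2 — grade_run, line 21
  3 — clip_value, line 8
  4 — shape_report, line 2
  5 — clip_value, line 10
A correct fix: line 23: replace `>` with `<=`.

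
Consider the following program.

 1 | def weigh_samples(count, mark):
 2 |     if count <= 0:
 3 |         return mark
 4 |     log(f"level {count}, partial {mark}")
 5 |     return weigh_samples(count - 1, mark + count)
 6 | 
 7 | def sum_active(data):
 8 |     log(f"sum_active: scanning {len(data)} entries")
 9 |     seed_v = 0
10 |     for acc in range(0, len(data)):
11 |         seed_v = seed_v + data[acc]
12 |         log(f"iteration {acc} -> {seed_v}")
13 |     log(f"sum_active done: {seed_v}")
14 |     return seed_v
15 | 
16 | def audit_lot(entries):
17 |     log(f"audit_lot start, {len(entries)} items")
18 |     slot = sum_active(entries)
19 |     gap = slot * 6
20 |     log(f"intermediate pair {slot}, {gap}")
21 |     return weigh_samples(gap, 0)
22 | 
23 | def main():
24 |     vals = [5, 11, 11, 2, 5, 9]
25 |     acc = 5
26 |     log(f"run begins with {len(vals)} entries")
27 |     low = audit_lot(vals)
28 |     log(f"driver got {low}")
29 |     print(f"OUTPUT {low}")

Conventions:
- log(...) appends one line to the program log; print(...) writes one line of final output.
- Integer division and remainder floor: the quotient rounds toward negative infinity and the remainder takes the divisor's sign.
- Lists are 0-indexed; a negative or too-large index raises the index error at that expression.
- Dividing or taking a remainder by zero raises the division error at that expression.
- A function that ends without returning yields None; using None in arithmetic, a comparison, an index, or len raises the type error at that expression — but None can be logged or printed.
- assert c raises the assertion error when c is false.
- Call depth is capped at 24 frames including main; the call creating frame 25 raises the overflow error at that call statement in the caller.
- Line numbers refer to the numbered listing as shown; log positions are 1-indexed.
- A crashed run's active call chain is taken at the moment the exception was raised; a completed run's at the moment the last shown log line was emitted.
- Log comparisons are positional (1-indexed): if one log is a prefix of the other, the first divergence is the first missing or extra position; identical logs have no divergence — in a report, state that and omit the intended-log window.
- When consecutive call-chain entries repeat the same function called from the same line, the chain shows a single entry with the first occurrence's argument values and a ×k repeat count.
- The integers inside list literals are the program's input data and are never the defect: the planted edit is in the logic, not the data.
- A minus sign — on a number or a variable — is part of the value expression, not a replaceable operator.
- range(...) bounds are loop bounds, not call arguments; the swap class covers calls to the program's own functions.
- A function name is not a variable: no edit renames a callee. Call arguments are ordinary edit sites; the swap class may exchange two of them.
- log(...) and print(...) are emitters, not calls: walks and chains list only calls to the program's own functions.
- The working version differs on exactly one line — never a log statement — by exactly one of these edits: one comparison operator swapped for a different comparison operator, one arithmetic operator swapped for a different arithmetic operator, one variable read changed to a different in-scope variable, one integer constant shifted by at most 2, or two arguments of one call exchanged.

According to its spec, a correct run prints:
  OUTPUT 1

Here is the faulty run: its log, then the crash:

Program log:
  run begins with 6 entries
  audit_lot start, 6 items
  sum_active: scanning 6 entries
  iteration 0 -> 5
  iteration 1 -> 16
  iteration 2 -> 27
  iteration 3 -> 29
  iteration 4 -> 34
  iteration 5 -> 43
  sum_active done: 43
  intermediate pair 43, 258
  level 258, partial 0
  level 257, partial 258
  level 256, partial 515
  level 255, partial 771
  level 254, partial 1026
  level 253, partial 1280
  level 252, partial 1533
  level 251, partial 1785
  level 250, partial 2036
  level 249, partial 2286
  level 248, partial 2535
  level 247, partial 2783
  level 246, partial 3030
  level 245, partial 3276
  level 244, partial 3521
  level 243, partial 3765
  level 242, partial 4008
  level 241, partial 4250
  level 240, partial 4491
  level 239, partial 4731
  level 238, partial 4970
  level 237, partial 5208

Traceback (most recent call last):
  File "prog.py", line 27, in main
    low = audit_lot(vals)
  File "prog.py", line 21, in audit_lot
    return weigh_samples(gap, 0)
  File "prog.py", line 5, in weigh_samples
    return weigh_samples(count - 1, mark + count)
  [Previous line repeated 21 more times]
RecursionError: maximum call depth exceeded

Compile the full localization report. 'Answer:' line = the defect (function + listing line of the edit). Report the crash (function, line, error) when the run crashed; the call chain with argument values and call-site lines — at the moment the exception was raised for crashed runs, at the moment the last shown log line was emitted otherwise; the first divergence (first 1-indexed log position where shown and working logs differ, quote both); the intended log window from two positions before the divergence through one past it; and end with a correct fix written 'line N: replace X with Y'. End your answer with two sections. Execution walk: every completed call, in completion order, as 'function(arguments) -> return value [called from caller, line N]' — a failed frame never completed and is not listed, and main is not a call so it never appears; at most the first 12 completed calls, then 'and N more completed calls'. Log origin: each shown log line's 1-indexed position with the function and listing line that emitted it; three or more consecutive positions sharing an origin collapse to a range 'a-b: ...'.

Answer: the defect is in audit_lot at line 19.
Key observation: Position 11 is the first bad log line: 'intermediate pair 43, 258' should read 'intermediate pair 43, 1'.
Crash: weigh_samples, line 5, RecursionError.
Call chain: main -> audit_lot([5, 11, 11, 2, 5, 9]) (called at line 27) -> weigh_samples(258, 0) (called at line 21) -> weigh_samples(257, 258) (called at line 5) ×21.
First divergence: position 11; shown 'intermediate pair 43, 258' vs intended 'intermediate pair 43, 1'.
Intended log window:
  9: iteration 5 -> 43
  10: sum_active done: 43
  11: intermediate pair 43, 1
  12: level 1, partial 0
Execution walk:
  sum_active([5, 11, 11, 2, 5, 9]) -> 43  [called from audit_lot, line 18]
Log origins:
  1: emitted by main (line 26)
  2: emitted by audit_lot (line 17)
  3: emitted by sum_active (line 8)
  4-9: emitted by sum_active (line 12)
  10: emitted by sum_active (line 13)
  11: emitted by audit_lot (line 20)
  12-33: emitted by weigh_samples (line 4)
A correct fix: line 19: replace `*` with `%`.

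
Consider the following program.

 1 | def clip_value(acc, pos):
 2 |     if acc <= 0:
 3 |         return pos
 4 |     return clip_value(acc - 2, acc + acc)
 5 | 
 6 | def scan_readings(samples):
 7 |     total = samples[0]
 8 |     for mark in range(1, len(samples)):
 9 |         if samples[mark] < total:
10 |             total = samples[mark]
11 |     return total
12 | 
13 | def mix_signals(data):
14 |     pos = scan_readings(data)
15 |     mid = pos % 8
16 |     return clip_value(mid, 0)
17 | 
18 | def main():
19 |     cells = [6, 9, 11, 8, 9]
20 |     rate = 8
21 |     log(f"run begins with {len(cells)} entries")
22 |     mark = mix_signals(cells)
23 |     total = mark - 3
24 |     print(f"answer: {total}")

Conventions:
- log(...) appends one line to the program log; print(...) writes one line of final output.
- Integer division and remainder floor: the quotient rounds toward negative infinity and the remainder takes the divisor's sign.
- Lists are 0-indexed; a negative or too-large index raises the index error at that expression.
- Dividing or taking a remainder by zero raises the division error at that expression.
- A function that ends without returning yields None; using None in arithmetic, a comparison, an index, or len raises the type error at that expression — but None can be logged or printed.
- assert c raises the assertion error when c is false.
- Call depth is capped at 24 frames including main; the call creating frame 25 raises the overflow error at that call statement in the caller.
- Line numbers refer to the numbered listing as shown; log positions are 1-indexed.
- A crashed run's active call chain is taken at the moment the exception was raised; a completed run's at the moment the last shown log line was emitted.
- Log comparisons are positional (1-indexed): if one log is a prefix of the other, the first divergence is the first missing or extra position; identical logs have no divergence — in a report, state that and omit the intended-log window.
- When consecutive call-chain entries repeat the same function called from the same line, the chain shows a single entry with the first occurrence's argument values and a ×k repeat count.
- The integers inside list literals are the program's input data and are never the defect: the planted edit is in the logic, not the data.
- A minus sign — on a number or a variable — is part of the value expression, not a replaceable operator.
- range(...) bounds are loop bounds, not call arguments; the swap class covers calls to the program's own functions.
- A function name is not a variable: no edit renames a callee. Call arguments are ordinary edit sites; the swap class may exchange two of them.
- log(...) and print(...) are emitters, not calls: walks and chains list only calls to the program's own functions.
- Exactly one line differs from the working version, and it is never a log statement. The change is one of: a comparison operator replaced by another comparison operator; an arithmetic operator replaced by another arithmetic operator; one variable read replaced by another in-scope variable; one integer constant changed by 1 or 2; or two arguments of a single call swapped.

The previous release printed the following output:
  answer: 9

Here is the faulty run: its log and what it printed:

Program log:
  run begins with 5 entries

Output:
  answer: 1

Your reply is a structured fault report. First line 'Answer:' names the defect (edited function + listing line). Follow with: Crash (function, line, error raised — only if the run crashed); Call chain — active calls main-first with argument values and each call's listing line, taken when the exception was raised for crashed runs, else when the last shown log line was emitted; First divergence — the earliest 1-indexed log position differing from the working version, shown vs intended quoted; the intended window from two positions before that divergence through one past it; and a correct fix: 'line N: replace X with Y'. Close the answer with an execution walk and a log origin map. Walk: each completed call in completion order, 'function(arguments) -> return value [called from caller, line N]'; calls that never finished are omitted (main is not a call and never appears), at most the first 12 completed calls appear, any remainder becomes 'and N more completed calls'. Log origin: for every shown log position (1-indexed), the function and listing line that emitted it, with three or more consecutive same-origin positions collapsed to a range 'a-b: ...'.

Answer: the defect is in clip_value at line 4.
Key observation: The logs agree in full; only the final output differs.
Call chain: main.
First divergence: none — the logs agree in full.
Execution walk:
  scan_readings([6, 9, 11, 8, 9]) -> 6  [called from mix_signals, line 14]
  clip_value(0, 4) -> 4  [called from clip_value, line 4]
  clip_value(2, 8) -> 4  [called from clip_value, line 4]
  clip_value(4, 12) -> 4  [called from clip_value, line 4]
  clip_value(6, 0) -> 4  [called from mix_signals, line 16]
  mix_signals([6, 9, 11, 8, 9]) -> 4  [called from main, line 22]
Log line origins:
  1: logged in main at line 21
A correct fix: line 4: replace `acc + acc` with `pos + acc`.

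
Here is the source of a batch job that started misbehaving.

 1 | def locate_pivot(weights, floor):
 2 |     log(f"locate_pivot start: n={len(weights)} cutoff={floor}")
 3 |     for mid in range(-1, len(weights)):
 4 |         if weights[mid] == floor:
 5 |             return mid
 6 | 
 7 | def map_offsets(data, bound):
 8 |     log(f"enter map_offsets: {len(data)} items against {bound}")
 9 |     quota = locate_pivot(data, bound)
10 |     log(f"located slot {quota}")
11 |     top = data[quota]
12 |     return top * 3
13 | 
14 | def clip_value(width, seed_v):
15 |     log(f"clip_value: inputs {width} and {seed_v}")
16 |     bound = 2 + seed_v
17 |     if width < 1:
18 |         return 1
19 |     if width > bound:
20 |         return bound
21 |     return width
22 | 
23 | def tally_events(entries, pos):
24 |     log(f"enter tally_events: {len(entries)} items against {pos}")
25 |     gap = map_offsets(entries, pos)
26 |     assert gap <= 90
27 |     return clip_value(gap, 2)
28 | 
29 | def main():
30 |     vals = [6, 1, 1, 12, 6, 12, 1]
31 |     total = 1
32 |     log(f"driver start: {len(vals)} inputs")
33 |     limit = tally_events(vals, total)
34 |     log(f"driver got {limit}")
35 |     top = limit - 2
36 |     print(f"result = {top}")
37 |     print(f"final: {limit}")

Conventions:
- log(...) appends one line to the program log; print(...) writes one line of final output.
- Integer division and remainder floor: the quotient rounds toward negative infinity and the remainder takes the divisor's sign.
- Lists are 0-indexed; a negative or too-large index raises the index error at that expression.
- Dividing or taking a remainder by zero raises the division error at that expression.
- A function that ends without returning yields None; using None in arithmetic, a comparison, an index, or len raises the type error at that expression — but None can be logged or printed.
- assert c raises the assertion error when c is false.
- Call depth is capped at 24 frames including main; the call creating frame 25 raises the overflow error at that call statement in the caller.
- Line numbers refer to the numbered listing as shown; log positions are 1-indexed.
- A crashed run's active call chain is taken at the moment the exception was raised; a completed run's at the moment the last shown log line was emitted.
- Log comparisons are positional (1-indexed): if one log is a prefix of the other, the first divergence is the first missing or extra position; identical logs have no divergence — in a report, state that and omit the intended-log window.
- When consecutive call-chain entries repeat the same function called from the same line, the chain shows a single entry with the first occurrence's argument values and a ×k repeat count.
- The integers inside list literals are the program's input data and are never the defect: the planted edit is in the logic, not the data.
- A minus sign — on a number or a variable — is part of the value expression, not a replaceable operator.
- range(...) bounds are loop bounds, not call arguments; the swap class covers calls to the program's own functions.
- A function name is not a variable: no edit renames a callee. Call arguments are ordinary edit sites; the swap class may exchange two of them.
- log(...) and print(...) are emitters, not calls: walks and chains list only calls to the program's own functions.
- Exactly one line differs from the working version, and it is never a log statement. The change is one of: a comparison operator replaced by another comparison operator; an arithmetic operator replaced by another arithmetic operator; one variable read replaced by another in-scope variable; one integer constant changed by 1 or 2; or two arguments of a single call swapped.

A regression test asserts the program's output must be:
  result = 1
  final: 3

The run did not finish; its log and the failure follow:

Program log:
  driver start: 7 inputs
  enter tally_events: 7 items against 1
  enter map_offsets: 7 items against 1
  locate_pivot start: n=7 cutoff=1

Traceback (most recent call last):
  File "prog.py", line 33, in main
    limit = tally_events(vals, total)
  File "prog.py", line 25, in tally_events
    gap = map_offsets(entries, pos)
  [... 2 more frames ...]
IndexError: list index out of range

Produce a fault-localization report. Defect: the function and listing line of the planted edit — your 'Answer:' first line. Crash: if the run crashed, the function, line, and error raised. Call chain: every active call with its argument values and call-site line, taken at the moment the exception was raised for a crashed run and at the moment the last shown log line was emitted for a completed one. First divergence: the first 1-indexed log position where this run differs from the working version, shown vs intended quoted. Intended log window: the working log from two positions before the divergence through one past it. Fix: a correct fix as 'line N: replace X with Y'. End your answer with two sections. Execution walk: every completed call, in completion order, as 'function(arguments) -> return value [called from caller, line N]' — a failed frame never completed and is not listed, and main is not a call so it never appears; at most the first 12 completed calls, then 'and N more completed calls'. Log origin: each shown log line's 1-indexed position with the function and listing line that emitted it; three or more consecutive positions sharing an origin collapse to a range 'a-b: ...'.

Answer: the defect is in locate_pivot at line 3.
Core observation: The faulty run's log stops after 4 lines; the working version's next line would be 'located slot 1'.
Crash: locate_pivot, line 4, IndexError.
Call chain: main -> tally_events([6, 1, 1, 12, 6, 12, 1], 1) (called at line 33) -> map_offsets([6, 1, 1, 12, 6, 12, 1], 1) (called at line 25) -> locate_pivot([6, 1, 1, 12, 6, 12, 1], 1) (called at line 9).
First divergence: position 5 — the faulty run's log ends after 4 lines; the working version continues with 'located slot 1'.
Intended log window:
  3: enter map_offsets: 7 items against 1
  4: locate_pivot start: n=7 cutoff=1
  5: located slot 1
  6: clip_value: inputs 3 and 2
Execution walk:
  (no call completed)
Log origins:
  1: emitted by main (line 32)
  2: emitted by tally_events (line 24)
  3: emitted by map_offsets (line 8)
  4: emitted by locate_pivot (line 2)
A correct fix: line 3: replace `-1` with `0`.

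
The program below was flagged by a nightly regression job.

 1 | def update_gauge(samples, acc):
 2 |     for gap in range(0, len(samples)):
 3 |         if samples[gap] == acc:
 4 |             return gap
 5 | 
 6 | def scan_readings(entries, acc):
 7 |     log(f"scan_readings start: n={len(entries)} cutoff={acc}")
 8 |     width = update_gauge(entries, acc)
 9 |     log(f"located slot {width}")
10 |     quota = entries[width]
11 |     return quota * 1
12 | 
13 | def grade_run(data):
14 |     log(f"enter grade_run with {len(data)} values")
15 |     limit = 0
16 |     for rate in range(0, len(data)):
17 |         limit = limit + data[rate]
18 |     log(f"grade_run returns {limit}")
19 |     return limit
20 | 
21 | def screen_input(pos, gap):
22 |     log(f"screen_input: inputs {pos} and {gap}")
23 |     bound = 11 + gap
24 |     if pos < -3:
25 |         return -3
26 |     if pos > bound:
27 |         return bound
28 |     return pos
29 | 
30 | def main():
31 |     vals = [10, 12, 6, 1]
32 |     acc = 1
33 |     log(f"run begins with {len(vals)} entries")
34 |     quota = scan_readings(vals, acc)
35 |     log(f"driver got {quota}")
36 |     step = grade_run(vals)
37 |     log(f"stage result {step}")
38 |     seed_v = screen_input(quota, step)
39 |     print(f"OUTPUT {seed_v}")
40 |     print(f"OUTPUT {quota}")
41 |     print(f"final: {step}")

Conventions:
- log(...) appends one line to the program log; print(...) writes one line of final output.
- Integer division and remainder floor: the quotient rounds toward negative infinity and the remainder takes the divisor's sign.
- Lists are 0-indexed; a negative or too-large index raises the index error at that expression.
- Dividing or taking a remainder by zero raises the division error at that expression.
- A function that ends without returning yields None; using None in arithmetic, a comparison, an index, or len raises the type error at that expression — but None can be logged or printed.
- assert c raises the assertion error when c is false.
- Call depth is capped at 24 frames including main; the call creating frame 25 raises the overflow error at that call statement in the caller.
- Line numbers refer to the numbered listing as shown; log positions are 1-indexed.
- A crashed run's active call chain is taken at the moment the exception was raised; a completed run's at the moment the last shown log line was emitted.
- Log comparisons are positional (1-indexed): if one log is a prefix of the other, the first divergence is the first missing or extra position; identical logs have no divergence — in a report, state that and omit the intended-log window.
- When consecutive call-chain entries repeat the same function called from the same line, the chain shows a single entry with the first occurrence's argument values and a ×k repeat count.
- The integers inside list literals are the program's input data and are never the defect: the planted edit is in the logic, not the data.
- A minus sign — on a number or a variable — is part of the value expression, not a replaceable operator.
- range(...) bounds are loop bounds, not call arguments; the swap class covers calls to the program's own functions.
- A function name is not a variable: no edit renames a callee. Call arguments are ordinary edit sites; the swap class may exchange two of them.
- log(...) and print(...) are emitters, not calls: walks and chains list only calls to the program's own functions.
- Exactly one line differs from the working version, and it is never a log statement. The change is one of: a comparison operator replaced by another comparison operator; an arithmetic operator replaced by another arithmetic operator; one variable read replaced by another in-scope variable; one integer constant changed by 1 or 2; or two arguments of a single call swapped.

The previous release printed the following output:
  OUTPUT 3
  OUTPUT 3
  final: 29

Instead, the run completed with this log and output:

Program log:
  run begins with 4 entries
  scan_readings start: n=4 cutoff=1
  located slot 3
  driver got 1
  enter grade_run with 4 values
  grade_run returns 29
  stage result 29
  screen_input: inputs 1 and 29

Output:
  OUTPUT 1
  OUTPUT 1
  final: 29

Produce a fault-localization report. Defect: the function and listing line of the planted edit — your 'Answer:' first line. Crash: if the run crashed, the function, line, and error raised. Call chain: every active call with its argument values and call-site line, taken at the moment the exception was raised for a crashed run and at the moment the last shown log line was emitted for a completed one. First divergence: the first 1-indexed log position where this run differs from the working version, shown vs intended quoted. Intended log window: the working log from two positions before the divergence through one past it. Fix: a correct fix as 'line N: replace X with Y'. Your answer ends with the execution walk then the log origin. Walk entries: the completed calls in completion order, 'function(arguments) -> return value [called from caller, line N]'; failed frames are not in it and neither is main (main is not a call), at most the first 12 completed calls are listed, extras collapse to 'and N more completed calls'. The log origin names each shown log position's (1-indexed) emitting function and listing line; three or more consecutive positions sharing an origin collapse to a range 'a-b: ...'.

Answer: the defect is in scan_readings at line 11.
Key observation: Everything matches until log position 4, which reads 'driver got 1' in place of 'driver got 3'.
Call chain: main -> screen_input(1, 29) (called at line 38).
First divergence: position 4; shown 'driver got 1' vs intended 'driver got 3'.
Intended log window:
  2: scan_readings start: n=4 cutoff=1
  3: located slot 3
  4: driver got 3
  5: enter grade_run with 4 values
Execution walk:
  update_gauge([10, 12, 6, 1], 1) -> 3  [called from scan_readings, line 8]
  scan_readings([10, 12, 6, 1], 1) -> 1  [called from main, line 34]
  grade_run([10, 12, 6, 1]) -> 29  [called from main, line 36]
  screen_input(1, 29) -> 1  [called from main, line 38]
Log line origins:
  1: logged in main at line 33
  2: logged in scan_readings at line 7
  3: logged in scan_readings at line 9
  4: logged in main at line 35
  5: logged in grade_run at line 14
  6: logged in grade_run at line 18
  7: logged in main at line 37
  8: logged in screen_input at line 22
A correct fix: line 11: replace `1` with `3`.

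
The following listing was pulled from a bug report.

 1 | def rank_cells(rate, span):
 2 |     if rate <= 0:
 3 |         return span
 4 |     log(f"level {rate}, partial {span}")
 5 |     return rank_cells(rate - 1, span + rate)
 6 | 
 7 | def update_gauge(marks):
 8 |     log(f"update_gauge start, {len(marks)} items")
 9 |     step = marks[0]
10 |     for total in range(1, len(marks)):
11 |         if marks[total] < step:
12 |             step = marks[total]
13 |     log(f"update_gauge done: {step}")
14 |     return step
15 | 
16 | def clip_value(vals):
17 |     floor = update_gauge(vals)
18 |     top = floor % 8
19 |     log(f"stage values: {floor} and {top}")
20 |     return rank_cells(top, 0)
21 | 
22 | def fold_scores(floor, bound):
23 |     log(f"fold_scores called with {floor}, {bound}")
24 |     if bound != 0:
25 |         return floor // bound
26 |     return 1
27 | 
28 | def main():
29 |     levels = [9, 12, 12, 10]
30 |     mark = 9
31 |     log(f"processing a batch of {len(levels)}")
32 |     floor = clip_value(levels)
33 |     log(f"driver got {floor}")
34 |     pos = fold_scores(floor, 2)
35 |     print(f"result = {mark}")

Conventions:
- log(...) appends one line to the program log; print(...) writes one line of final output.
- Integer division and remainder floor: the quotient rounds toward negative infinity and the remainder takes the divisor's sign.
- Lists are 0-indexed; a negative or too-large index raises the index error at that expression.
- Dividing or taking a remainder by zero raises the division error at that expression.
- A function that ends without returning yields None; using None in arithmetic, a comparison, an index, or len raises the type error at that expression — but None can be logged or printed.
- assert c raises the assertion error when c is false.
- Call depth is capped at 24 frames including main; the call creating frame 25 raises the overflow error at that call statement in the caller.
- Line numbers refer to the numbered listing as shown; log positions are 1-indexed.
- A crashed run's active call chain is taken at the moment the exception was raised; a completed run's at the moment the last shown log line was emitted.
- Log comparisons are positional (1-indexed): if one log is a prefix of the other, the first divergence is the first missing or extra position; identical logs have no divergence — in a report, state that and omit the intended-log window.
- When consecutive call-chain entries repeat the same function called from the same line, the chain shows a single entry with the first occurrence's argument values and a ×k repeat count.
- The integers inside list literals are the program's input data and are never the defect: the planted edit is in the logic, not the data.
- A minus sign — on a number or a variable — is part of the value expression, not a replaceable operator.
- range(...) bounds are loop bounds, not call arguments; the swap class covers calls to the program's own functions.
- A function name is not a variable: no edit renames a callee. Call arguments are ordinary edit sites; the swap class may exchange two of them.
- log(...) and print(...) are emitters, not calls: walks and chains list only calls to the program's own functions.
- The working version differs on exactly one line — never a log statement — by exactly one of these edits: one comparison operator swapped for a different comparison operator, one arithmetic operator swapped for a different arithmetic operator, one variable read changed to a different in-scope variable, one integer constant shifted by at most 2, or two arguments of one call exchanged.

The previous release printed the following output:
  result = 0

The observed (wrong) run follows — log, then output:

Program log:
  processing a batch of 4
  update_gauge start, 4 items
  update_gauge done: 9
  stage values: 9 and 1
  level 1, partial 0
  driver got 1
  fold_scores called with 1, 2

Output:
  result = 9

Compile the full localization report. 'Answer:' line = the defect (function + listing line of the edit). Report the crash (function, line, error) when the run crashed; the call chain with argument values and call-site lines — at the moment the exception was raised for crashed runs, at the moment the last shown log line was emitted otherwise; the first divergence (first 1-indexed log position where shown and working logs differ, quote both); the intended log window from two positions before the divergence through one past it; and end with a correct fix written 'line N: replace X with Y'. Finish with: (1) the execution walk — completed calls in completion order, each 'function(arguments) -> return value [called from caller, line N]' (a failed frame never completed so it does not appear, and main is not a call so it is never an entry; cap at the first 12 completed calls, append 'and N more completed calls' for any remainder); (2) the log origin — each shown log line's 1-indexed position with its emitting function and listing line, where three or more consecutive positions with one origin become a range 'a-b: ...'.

Answer: the defect is in main at line 35.
The tell: Nothing in the log betrays the bug — only the output does.
Call chain: main -> fold_scores(1, 2) (called at line 34).
First divergence: none — the logs agree in full.
Execution walk:
  update_gauge([9, 12, 12, 10]) -> 9  [called from clip_value, line 17]
  rank_cells(0, 1) -> 1  [called from rank_cells, line 5]
  rank_cells(1, 0) -> 1  [called from clip_value, line 20]
  clip_value([9, 12, 12, 10]) -> 1  [called from main, line 32]
  fold_scores(1, 2) -> 0  [called from main, line 34]
Log origins:
  1: logged in main at line 31
  2: logged in update_gauge at line 8
  3: logged in update_gauge at line 13
  4: logged in clip_value at line 19
  5: logged in rank_cells at line 4
  6: logged in main at line 33
  7: logged in fold_scores at line 23
A correct fix: line 35: replace `mark` with `pos`.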